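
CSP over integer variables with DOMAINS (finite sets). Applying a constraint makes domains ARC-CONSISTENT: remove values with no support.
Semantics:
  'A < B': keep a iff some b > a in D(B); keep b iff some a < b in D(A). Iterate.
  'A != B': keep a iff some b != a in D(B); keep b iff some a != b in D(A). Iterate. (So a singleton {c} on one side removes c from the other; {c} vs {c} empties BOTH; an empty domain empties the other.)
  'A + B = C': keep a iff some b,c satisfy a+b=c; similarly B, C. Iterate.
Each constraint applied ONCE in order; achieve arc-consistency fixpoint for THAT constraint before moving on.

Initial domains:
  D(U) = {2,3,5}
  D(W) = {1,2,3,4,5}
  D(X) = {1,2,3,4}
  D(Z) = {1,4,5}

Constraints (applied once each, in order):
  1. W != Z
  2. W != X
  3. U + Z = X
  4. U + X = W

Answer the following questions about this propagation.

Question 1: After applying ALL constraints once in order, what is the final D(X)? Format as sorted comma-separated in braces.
Answer: {3}

Derivation:
Constraint 1 (W != Z) on D(W)={1,2,3,4,5} D(Z)={1,4,5}: no change
Constraint 2 (W != X) on D(W)={1,2,3,4,5} D(X)={1,2,3,4}: no change
Constraint 3 (U + Z = X) on D(U)={2,3,5} D(Z)={1,4,5} D(X)={1,2,3,4}: U {2,3,5}->{2,3}; Z {1,4,5}->{1}; X {1,2,3,4}->{3,4}
Constraint 4 (U + X = W) on D(U)={2,3} D(X)={3,4} D(W)={1,2,3,4,5}: U {2,3}->{2}; X {3,4}->{3}; W {1,2,3,4,5}->{5}
So after all 4 constraints: D(X) = {3}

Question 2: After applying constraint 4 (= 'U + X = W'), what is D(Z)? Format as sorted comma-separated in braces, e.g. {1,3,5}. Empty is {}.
Answer: {1}

Derivation:
Constraint 1 (W != Z) on D(W)={1,2,3,4,5} D(Z)={1,4,5}: no change
Constraint 2 (W != X) on D(W)={1,2,3,4,5} D(X)={1,2,3,4}: no change
Constraint 3 (U + Z = X) on D(U)={2,3,5} D(Z)={1,4,5} D(X)={1,2,3,4}: U {2,3,5}->{2,3}; Z {1,4,5}->{1}; X {1,2,3,4}->{3,4}
Constraint 4 (U + X = W) on D(U)={2,3} D(X)={3,4} D(W)={1,2,3,4,5}: U {2,3}->{2}; X {3,4}->{3}; W {1,2,3,4,5}->{5}
So after constraint 4: D(Z) = {1}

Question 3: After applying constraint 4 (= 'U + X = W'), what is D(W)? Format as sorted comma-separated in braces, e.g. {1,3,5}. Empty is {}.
Answer: {5}

Derivation:
Constraint 1 (W != Z) on D(W)={1,2,3,4,5} D(Z)={1,4,5}: no change
Constraint 2 (W != X) on D(W)={1,2,3,4,5} D(X)={1,2,3,4}: no change
Constraint 3 (U + Z = X) on D(U)={2,3,5} D(Z)={1,4,5} D(X)={1,2,3,4}: U {2,3,5}->{2,3}; Z {1,4,5}->{1}; X {1,2,3,4}->{3,4}
Constraint 4 (U + X = W) on D(U)={2,3} D(X)={3,4} D(W)={1,2,3,4,5}: U {2,3}->{2}; X {3,4}->{3}; W {1,2,3,4,5}->{5}
So after constraint 4: D(W) = {5}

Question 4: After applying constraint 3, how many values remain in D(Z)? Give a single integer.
Constraint 1 (W != Z) on D(W)={1,2,3,4,5} D(Z)={1,4,5}: no change
Constraint 2 (W != X) on D(W)={1,2,3,4,5} D(X)={1,2,3,4}: no change
Constraint 3 (U + Z = X) on D(U)={2,3,5} D(Z)={1,4,5} D(X)={1,2,3,4}: U {2,3,5}->{2,3}; Z {1,4,5}->{1}; X {1,2,3,4}->{3,4}
So after constraint 3: D(Z)={1}, size = 1

Answer: 1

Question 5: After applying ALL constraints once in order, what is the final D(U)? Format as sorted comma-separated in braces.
Constraint 1 (W != Z) on D(W)={1,2,3,4,5} D(Z)={1,4,5}: no change
Constraint 2 (W != X) on D(W)={1,2,3,4,5} D(X)={1,2,3,4}: no change
Constraint 3 (U + Z = X) on D(U)={2,3,5} D(Z)={1,4,5} D(X)={1,2,3,4}: U {2,3,5}->{2,3}; Z {1,4,5}->{1}; X {1,2,3,4}->{3,4}
Constraint 4 (U + X = W) on D(U)={2,3} D(X)={3,4} D(W)={1,2,3,4,5}: U {2,3}->{2}; X {3,4}->{3}; W {1,2,3,4,5}->{5}
So after all 4 constraints: D(U) = {2}

Answer: {2}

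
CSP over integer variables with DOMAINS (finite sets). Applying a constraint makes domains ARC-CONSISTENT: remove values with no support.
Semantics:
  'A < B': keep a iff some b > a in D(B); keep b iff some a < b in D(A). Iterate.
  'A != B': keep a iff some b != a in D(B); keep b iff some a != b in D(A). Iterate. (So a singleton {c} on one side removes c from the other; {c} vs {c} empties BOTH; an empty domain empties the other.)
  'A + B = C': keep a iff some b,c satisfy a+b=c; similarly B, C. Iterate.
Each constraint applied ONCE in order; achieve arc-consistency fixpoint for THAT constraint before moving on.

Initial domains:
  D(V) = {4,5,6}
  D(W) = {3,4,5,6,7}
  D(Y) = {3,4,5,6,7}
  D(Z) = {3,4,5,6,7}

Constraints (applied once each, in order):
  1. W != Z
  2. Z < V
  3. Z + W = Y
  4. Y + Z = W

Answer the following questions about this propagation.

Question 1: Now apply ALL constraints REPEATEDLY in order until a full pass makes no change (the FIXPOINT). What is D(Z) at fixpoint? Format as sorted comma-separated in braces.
pass 0 (initial): D(Z)={3,4,5,6,7}
pass 1: W {3,4,5,6,7}->{}; Y {3,4,5,6,7}->{}; Z {3,4,5,6,7}->{}
pass 2: V {4,5,6}->{}
pass 3: no change
Fixpoint after 3 passes: D(Z) = {}

Answer: {}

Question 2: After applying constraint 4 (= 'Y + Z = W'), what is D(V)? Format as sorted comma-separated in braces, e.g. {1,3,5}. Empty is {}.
Constraint 1 (W != Z) on D(W)={3,4,5,6,7} D(Z)={3,4,5,6,7}: no change
Constraint 2 (Z < V) on D(Z)={3,4,5,6,7} D(V)={4,5,6}: Z {3,4,5,6,7}->{3,4,5}
Constraint 3 (Z + W = Y) on D(Z)={3,4,5} D(W)={3,4,5,6,7} D(Y)={3,4,5,6,7}: Z {3,4,5}->{3,4}; W {3,4,5,6,7}->{3,4}; Y {3,4,5,6,7}->{6,7}
Constraint 4 (Y + Z = W) on D(Y)={6,7} D(Z)={3,4} D(W)={3,4}: Y {6,7}->{}; Z {3,4}->{}; W {3,4}->{}
So after constraint 4: D(V) = {4,5,6}

Answer: {4,5,6}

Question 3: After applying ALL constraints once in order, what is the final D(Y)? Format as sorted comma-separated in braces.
Answer: {}

Derivation:
Constraint 1 (W != Z) on D(W)={3,4,5,6,7} D(Z)={3,4,5,6,7}: no change
Constraint 2 (Z < V) on D(Z)={3,4,5,6,7} D(V)={4,5,6}: Z {3,4,5,6,7}->{3,4,5}
Constraint 3 (Z + W = Y) on D(Z)={3,4,5} D(W)={3,4,5,6,7} D(Y)={3,4,5,6,7}: Z {3,4,5}->{3,4}; W {3,4,5,6,7}->{3,4}; Y {3,4,5,6,7}->{6,7}
Constraint 4 (Y + Z = W) on D(Y)={6,7} D(Z)={3,4} D(W)={3,4}: Y {6,7}->{}; Z {3,4}->{}; W {3,4}->{}
So after all 4 constraints: D(Y) = {}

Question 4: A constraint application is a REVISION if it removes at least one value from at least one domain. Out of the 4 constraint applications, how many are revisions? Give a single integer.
Constraint 1 (W != Z) on D(W)={3,4,5,6,7} D(Z)={3,4,5,6,7}: no change => not a revision
Constraint 2 (Z < V) on D(Z)={3,4,5,6,7} D(V)={4,5,6}: Z {3,4,5,6,7}->{3,4,5} => REVISION
Constraint 3 (Z + W = Y) on D(Z)={3,4,5} D(W)={3,4,5,6,7} D(Y)={3,4,5,6,7}: Z {3,4,5}->{3,4}; W {3,4,5,6,7}->{3,4}; Y {3,4,5,6,7}->{6,7} => REVISION
Constraint 4 (Y + Z = W) on D(Y)={6,7} D(Z)={3,4} D(W)={3,4}: Y {6,7}->{}; Z {3,4}->{}; W {3,4}->{} => REVISION
Total revisions = 3

Answer: 3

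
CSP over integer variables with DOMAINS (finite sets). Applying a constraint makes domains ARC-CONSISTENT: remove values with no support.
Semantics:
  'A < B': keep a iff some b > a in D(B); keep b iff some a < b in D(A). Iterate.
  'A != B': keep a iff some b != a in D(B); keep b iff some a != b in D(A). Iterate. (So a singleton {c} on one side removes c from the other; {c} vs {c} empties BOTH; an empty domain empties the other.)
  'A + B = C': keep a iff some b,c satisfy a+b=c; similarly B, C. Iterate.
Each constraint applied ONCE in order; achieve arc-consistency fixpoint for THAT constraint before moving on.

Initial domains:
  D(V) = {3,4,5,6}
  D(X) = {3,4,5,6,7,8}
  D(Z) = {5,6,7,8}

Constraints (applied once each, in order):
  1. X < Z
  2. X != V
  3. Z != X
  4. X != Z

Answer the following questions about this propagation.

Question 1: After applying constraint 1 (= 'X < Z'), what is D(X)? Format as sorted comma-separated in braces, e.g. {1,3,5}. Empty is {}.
Answer: {3,4,5,6,7}

Derivation:
Constraint 1 (X < Z) on D(X)={3,4,5,6,7,8} D(Z)={5,6,7,8}: X {3,4,5,6,7,8}->{3,4,5,6,7}
So after constraint 1: D(X) = {3,4,5,6,7}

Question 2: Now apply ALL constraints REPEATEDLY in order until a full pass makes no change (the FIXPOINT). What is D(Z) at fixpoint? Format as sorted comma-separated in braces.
Answer: {5,6,7,8}

Derivation:
pass 0 (initial): D(Z)={5,6,7,8}
pass 1: X {3,4,5,6,7,8}->{3,4,5,6,7}
pass 2: no change
Fixpoint after 2 passes: D(Z) = {5,6,7,8}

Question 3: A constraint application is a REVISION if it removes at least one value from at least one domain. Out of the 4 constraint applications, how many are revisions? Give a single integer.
Constraint 1 (X < Z) on D(X)={3,4,5,6,7,8} D(Z)={5,6,7,8}: X {3,4,5,6,7,8}->{3,4,5,6,7} => REVISION
Constraint 2 (X != V) on D(X)={3,4,5,6,7} D(V)={3,4,5,6}: no change => not a revision
Constraint 3 (Z != X) on D(Z)={5,6,7,8} D(X)={3,4,5,6,7}: no change => not a revision
Constraint 4 (X != Z) on D(X)={3,4,5,6,7} D(Z)={5,6,7,8}: no change => not a revision
Total revisions = 1

Answer: 1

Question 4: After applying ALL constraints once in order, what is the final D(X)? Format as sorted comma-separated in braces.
Constraint 1 (X < Z) on D(X)={3,4,5,6,7,8} D(Z)={5,6,7,8}: X {3,4,5,6,7,8}->{3,4,5,6,7}
Constraint 2 (X != V) on D(X)={3,4,5,6,7} D(V)={3,4,5,6}: no change
Constraint 3 (Z != X) on D(Z)={5,6,7,8} D(X)={3,4,5,6,7}: no change
Constraint 4 (X != Z) on D(X)={3,4,5,6,7} D(Z)={5,6,7,8}: no change
So after all 4 constraints: D(X) = {3,4,5,6,7}

Answer: {3,4,5,6,7}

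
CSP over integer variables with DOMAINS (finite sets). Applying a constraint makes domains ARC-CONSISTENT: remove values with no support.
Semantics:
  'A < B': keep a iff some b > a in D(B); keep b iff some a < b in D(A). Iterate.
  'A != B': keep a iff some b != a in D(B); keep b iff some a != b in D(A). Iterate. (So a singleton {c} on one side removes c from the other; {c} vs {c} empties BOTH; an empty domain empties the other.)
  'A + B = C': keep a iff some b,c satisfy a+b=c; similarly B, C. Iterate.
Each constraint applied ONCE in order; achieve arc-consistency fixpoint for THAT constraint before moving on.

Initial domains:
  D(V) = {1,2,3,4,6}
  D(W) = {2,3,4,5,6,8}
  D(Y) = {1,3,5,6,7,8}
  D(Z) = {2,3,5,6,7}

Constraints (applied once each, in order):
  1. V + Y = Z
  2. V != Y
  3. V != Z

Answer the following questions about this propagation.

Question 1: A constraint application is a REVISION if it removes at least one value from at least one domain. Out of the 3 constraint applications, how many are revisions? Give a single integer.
Answer: 1

Derivation:
Constraint 1 (V + Y = Z) on D(V)={1,2,3,4,6} D(Y)={1,3,5,6,7,8} D(Z)={2,3,5,6,7}: Y {1,3,5,6,7,8}->{1,3,5,6} => REVISION
Constraint 2 (V != Y) on D(V)={1,2,3,4,6} D(Y)={1,3,5,6}: no change => not a revision
Constraint 3 (V != Z) on D(V)={1,2,3,4,6} D(Z)={2,3,5,6,7}: no change => not a revision
Total revisions = 1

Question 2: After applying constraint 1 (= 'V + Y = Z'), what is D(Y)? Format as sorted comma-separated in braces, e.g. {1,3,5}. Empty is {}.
Constraint 1 (V + Y = Z) on D(V)={1,2,3,4,6} D(Y)={1,3,5,6,7,8} D(Z)={2,3,5,6,7}: Y {1,3,5,6,7,8}->{1,3,5,6}
So after constraint 1: D(Y) = {1,3,5,6}

Answer: {1,3,5,6}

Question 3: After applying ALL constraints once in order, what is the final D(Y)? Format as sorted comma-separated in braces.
Answer: {1,3,5,6}

Derivation:
Constraint 1 (V + Y = Z) on D(V)={1,2,3,4,6} D(Y)={1,3,5,6,7,8} D(Z)={2,3,5,6,7}: Y {1,3,5,6,7,8}->{1,3,5,6}
Constraint 2 (V != Y) on D(V)={1,2,3,4,6} D(Y)={1,3,5,6}: no change
Constraint 3 (V != Z) on D(V)={1,2,3,4,6} D(Z)={2,3,5,6,7}: no change
So after all 3 constraints: D(Y) = {1,3,5,6}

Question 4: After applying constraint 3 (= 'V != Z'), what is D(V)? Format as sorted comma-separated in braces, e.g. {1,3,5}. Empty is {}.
Constraint 1 (V + Y = Z) on D(V)={1,2,3,4,6} D(Y)={1,3,5,6,7,8} D(Z)={2,3,5,6,7}: Y {1,3,5,6,7,8}->{1,3,5,6}
Constraint 2 (V != Y) on D(V)={1,2,3,4,6} D(Y)={1,3,5,6}: no change
Constraint 3 (V != Z) on D(V)={1,2,3,4,6} D(Z)={2,3,5,6,7}: no change
So after constraint 3: D(V) = {1,2,3,4,6}

Answer: {1,2,3,4,6}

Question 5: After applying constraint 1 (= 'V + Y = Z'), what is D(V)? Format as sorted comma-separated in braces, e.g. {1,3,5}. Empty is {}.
Constraint 1 (V + Y = Z) on D(V)={1,2,3,4,6} D(Y)={1,3,5,6,7,8} D(Z)={2,3,5,6,7}: Y {1,3,5,6,7,8}->{1,3,5,6}
So after constraint 1: D(V) = {1,2,3,4,6}

Answer: {1,2,3,4,6}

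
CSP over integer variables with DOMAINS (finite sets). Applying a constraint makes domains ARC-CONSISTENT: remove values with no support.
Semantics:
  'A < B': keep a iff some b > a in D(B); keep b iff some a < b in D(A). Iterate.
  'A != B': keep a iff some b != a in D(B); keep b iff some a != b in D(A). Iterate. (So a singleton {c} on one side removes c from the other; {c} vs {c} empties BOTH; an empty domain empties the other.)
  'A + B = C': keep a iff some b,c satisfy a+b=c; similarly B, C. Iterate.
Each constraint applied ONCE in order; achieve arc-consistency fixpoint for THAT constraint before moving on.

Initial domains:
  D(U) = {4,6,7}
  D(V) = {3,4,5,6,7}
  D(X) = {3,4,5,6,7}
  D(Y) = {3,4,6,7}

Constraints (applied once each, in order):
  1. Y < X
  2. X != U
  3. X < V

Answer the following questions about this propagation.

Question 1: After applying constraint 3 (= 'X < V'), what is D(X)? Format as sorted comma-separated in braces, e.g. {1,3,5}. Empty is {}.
Constraint 1 (Y < X) on D(Y)={3,4,6,7} D(X)={3,4,5,6,7}: Y {3,4,6,7}->{3,4,6}; X {3,4,5,6,7}->{4,5,6,7}
Constraint 2 (X != U) on D(X)={4,5,6,7} D(U)={4,6,7}: no change
Constraint 3 (X < V) on D(X)={4,5,6,7} D(V)={3,4,5,6,7}: X {4,5,6,7}->{4,5,6}; V {3,4,5,6,7}->{5,6,7}
So after constraint 3: D(X) = {4,5,6}

Answer: {4,5,6}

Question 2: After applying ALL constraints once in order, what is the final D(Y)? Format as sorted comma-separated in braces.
Constraint 1 (Y < X) on D(Y)={3,4,6,7} D(X)={3,4,5,6,7}: Y {3,4,6,7}->{3,4,6}; X {3,4,5,6,7}->{4,5,6,7}
Constraint 2 (X != U) on D(X)={4,5,6,7} D(U)={4,6,7}: no change
Constraint 3 (X < V) on D(X)={4,5,6,7} D(V)={3,4,5,6,7}: X {4,5,6,7}->{4,5,6}; V {3,4,5,6,7}->{5,6,7}
So after all 3 constraints: D(Y) = {3,4,6}

Answer: {3,4,6}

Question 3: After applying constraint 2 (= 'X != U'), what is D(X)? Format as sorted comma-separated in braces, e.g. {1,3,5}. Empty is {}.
Constraint 1 (Y < X) on D(Y)={3,4,6,7} D(X)={3,4,5,6,7}: Y {3,4,6,7}->{3,4,6}; X {3,4,5,6,7}->{4,5,6,7}
Constraint 2 (X != U) on D(X)={4,5,6,7} D(U)={4,6,7}: no change
So after constraint 2: D(X) = {4,5,6,7}

Answer: {4,5,6,7}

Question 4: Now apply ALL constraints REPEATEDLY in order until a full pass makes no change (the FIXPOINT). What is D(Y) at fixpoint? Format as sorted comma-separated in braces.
pass 0 (initial): D(Y)={3,4,6,7}
pass 1: V {3,4,5,6,7}->{5,6,7}; X {3,4,5,6,7}->{4,5,6}; Y {3,4,6,7}->{3,4,6}
pass 2: Y {3,4,6}->{3,4}
pass 3: no change
Fixpoint after 3 passes: D(Y) = {3,4}

Answer: {3,4}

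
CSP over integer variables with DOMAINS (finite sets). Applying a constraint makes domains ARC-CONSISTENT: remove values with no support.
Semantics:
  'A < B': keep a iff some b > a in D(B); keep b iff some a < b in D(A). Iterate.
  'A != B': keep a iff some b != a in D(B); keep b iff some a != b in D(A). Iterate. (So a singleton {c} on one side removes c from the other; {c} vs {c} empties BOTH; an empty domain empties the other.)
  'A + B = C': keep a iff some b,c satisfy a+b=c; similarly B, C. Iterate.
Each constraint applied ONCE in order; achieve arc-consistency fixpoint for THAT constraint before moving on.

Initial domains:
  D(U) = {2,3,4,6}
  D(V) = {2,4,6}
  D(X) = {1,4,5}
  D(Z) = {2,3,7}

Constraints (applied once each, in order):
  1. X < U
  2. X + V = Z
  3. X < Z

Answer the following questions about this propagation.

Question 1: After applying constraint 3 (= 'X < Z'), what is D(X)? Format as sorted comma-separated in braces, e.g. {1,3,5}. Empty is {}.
Constraint 1 (X < U) on D(X)={1,4,5} D(U)={2,3,4,6}: no change
Constraint 2 (X + V = Z) on D(X)={1,4,5} D(V)={2,4,6} D(Z)={2,3,7}: X {1,4,5}->{1,5}; V {2,4,6}->{2,6}; Z {2,3,7}->{3,7}
Constraint 3 (X < Z) on D(X)={1,5} D(Z)={3,7}: no change
So after constraint 3: D(X) = {1,5}

Answer: {1,5}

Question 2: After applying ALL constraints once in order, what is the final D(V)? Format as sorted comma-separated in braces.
Constraint 1 (X < U) on D(X)={1,4,5} D(U)={2,3,4,6}: no change
Constraint 2 (X + V = Z) on D(X)={1,4,5} D(V)={2,4,6} D(Z)={2,3,7}: X {1,4,5}->{1,5}; V {2,4,6}->{2,6}; Z {2,3,7}->{3,7}
Constraint 3 (X < Z) on D(X)={1,5} D(Z)={3,7}: no change
So after all 3 constraints: D(V) = {2,6}

Answer: {2,6}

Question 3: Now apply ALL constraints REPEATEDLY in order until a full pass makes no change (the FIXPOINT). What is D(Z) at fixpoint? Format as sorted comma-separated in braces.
pass 0 (initial): D(Z)={2,3,7}
pass 1: V {2,4,6}->{2,6}; X {1,4,5}->{1,5}; Z {2,3,7}->{3,7}
pass 2: no change
Fixpoint after 2 passes: D(Z) = {3,7}

Answer: {3,7}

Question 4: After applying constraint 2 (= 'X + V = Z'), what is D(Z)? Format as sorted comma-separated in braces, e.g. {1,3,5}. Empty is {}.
Constraint 1 (X < U) on D(X)={1,4,5} D(U)={2,3,4,6}: no change
Constraint 2 (X + V = Z) on D(X)={1,4,5} D(V)={2,4,6} D(Z)={2,3,7}: X {1,4,5}->{1,5}; V {2,4,6}->{2,6}; Z {2,3,7}->{3,7}
So after constraint 2: D(Z) = {3,7}

Answer: {3,7}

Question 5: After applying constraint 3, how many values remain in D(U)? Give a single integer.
Answer: 4

Derivation:
Constraint 1 (X < U) on D(X)={1,4,5} D(U)={2,3,4,6}: no change
Constraint 2 (X + V = Z) on D(X)={1,4,5} D(V)={2,4,6} D(Z)={2,3,7}: X {1,4,5}->{1,5}; V {2,4,6}->{2,6}; Z {2,3,7}->{3,7}
Constraint 3 (X < Z) on D(X)={1,5} D(Z)={3,7}: no change
So after constraint 3: D(U)={2,3,4,6}, size = 4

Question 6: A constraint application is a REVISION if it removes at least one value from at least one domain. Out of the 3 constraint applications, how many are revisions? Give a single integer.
Answer: 1

Derivation:
Constraint 1 (X < U) on D(X)={1,4,5} D(U)={2,3,4,6}: no change => not a revision
Constraint 2 (X + V = Z) on D(X)={1,4,5} D(V)={2,4,6} D(Z)={2,3,7}: X {1,4,5}->{1,5}; V {2,4,6}->{2,6}; Z {2,3,7}->{3,7} => REVISION
Constraint 3 (X < Z) on D(X)={1,5} D(Z)={3,7}: no change => not a revision
Total revisions = 1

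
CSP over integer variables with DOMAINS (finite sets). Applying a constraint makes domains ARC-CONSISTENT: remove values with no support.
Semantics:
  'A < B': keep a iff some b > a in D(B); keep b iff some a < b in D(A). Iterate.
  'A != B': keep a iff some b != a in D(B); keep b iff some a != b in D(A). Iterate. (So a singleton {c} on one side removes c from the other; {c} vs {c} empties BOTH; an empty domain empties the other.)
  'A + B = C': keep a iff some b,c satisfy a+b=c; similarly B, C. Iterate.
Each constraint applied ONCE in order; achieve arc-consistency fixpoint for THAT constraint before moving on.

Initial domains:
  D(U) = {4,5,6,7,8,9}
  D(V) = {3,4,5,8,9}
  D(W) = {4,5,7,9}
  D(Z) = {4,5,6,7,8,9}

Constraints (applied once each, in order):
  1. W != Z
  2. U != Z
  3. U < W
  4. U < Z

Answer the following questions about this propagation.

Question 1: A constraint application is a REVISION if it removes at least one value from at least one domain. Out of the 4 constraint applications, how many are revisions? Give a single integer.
Constraint 1 (W != Z) on D(W)={4,5,7,9} D(Z)={4,5,6,7,8,9}: no change => not a revision
Constraint 2 (U != Z) on D(U)={4,5,6,7,8,9} D(Z)={4,5,6,7,8,9}: no change => not a revision
Constraint 3 (U < W) on D(U)={4,5,6,7,8,9} D(W)={4,5,7,9}: U {4,5,6,7,8,9}->{4,5,6,7,8}; W {4,5,7,9}->{5,7,9} => REVISION
Constraint 4 (U < Z) on D(U)={4,5,6,7,8} D(Z)={4,5,6,7,8,9}: Z {4,5,6,7,8,9}->{5,6,7,8,9} => REVISION
Total revisions = 2

Answer: 2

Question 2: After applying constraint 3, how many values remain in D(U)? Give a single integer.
Answer: 5

Derivation:
Constraint 1 (W != Z) on D(W)={4,5,7,9} D(Z)={4,5,6,7,8,9}: no change
Constraint 2 (U != Z) on D(U)={4,5,6,7,8,9} D(Z)={4,5,6,7,8,9}: no change
Constraint 3 (U < W) on D(U)={4,5,6,7,8,9} D(W)={4,5,7,9}: U {4,5,6,7,8,9}->{4,5,6,7,8}; W {4,5,7,9}->{5,7,9}
So after constraint 3: D(U)={4,5,6,7,8}, size = 5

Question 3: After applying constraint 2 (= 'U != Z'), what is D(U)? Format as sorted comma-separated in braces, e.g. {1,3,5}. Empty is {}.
Answer: {4,5,6,7,8,9}

Derivation:
Constraint 1 (W != Z) on D(W)={4,5,7,9} D(Z)={4,5,6,7,8,9}: no change
Constraint 2 (U != Z) on D(U)={4,5,6,7,8,9} D(Z)={4,5,6,7,8,9}: no change
So after constraint 2: D(U) = {4,5,6,7,8,9}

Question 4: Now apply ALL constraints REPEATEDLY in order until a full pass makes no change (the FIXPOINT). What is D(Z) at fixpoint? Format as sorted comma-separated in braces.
pass 0 (initial): D(Z)={4,5,6,7,8,9}
pass 1: U {4,5,6,7,8,9}->{4,5,6,7,8}; W {4,5,7,9}->{5,7,9}; Z {4,5,6,7,8,9}->{5,6,7,8,9}
pass 2: no change
Fixpoint after 2 passes: D(Z) = {5,6,7,8,9}

Answer: {5,6,7,8,9}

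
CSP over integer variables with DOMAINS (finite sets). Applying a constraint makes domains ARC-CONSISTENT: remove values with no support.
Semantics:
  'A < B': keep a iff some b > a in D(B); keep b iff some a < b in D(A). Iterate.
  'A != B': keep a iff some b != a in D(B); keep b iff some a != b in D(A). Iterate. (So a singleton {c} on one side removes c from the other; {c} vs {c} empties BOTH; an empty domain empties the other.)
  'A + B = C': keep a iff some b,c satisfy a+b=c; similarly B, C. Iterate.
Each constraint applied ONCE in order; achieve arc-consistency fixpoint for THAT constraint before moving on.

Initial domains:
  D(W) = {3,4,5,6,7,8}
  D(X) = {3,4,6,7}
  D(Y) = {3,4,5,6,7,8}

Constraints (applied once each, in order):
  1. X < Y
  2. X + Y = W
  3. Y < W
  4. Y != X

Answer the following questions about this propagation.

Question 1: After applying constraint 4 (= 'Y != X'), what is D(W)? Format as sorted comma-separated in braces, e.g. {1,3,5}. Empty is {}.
Constraint 1 (X < Y) on D(X)={3,4,6,7} D(Y)={3,4,5,6,7,8}: Y {3,4,5,6,7,8}->{4,5,6,7,8}
Constraint 2 (X + Y = W) on D(X)={3,4,6,7} D(Y)={4,5,6,7,8} D(W)={3,4,5,6,7,8}: X {3,4,6,7}->{3,4}; Y {4,5,6,7,8}->{4,5}; W {3,4,5,6,7,8}->{7,8}
Constraint 3 (Y < W) on D(Y)={4,5} D(W)={7,8}: no change
Constraint 4 (Y != X) on D(Y)={4,5} D(X)={3,4}: no change
So after constraint 4: D(W) = {7,8}

Answer: {7,8}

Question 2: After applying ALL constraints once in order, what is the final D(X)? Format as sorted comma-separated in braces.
Answer: {3,4}

Derivation:
Constraint 1 (X < Y) on D(X)={3,4,6,7} D(Y)={3,4,5,6,7,8}: Y {3,4,5,6,7,8}->{4,5,6,7,8}
Constraint 2 (X + Y = W) on D(X)={3,4,6,7} D(Y)={4,5,6,7,8} D(W)={3,4,5,6,7,8}: X {3,4,6,7}->{3,4}; Y {4,5,6,7,8}->{4,5}; W {3,4,5,6,7,8}->{7,8}
Constraint 3 (Y < W) on D(Y)={4,5} D(W)={7,8}: no change
Constraint 4 (Y != X) on D(Y)={4,5} D(X)={3,4}: no change
So after all 4 constraints: D(X) = {3,4}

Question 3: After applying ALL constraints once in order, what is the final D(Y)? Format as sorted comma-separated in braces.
Constraint 1 (X < Y) on D(X)={3,4,6,7} D(Y)={3,4,5,6,7,8}: Y {3,4,5,6,7,8}->{4,5,6,7,8}
Constraint 2 (X + Y = W) on D(X)={3,4,6,7} D(Y)={4,5,6,7,8} D(W)={3,4,5,6,7,8}: X {3,4,6,7}->{3,4}; Y {4,5,6,7,8}->{4,5}; W {3,4,5,6,7,8}->{7,8}
Constraint 3 (Y < W) on D(Y)={4,5} D(W)={7,8}: no change
Constraint 4 (Y != X) on D(Y)={4,5} D(X)={3,4}: no change
So after all 4 constraints: D(Y) = {4,5}

Answer: {4,5}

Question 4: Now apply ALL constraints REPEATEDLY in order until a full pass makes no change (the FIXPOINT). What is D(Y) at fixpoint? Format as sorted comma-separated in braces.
pass 0 (initial): D(Y)={3,4,5,6,7,8}
pass 1: W {3,4,5,6,7,8}->{7,8}; X {3,4,6,7}->{3,4}; Y {3,4,5,6,7,8}->{4,5}
pass 2: no change
Fixpoint after 2 passes: D(Y) = {4,5}

Answer: {4,5}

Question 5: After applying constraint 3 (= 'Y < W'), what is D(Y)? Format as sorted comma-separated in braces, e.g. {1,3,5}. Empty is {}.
Answer: {4,5}

Derivation:
Constraint 1 (X < Y) on D(X)={3,4,6,7} D(Y)={3,4,5,6,7,8}: Y {3,4,5,6,7,8}->{4,5,6,7,8}
Constraint 2 (X + Y = W) on D(X)={3,4,6,7} D(Y)={4,5,6,7,8} D(W)={3,4,5,6,7,8}: X {3,4,6,7}->{3,4}; Y {4,5,6,7,8}->{4,5}; W {3,4,5,6,7,8}->{7,8}
Constraint 3 (Y < W) on D(Y)={4,5} D(W)={7,8}: no change
So after constraint 3: D(Y) = {4,5}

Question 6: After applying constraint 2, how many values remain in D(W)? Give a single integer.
Answer: 2

Derivation:
Constraint 1 (X < Y) on D(X)={3,4,6,7} D(Y)={3,4,5,6,7,8}: Y {3,4,5,6,7,8}->{4,5,6,7,8}
Constraint 2 (X + Y = W) on D(X)={3,4,6,7} D(Y)={4,5,6,7,8} D(W)={3,4,5,6,7,8}: X {3,4,6,7}->{3,4}; Y {4,5,6,7,8}->{4,5}; W {3,4,5,6,7,8}->{7,8}
So after constraint 2: D(W)={7,8}, size = 2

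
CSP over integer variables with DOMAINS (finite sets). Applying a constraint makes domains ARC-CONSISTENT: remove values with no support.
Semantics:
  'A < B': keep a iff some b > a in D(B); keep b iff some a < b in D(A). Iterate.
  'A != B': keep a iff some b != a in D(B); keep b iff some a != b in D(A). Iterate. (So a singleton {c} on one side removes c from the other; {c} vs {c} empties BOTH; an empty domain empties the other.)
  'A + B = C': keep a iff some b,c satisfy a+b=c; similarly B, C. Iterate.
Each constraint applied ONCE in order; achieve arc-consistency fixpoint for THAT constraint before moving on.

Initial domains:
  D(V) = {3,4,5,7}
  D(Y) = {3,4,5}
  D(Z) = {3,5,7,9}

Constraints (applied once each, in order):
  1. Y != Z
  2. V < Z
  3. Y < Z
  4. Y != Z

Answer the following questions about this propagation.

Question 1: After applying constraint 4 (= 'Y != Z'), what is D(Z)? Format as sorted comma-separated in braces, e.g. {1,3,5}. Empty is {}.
Answer: {5,7,9}

Derivation:
Constraint 1 (Y != Z) on D(Y)={3,4,5} D(Z)={3,5,7,9}: no change
Constraint 2 (V < Z) on D(V)={3,4,5,7} D(Z)={3,5,7,9}: Z {3,5,7,9}->{5,7,9}
Constraint 3 (Y < Z) on D(Y)={3,4,5} D(Z)={5,7,9}: no change
Constraint 4 (Y != Z) on D(Y)={3,4,5} D(Z)={5,7,9}: no change
So after constraint 4: D(Z) = {5,7,9}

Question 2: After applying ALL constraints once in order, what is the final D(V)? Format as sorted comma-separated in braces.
Answer: {3,4,5,7}

Derivation:
Constraint 1 (Y != Z) on D(Y)={3,4,5} D(Z)={3,5,7,9}: no change
Constraint 2 (V < Z) on D(V)={3,4,5,7} D(Z)={3,5,7,9}: Z {3,5,7,9}->{5,7,9}
Constraint 3 (Y < Z) on D(Y)={3,4,5} D(Z)={5,7,9}: no change
Constraint 4 (Y != Z) on D(Y)={3,4,5} D(Z)={5,7,9}: no change
So after all 4 constraints: D(V) = {3,4,5,7}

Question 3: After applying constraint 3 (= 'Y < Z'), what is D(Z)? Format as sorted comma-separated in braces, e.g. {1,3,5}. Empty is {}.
Answer: {5,7,9}

Derivation:
Constraint 1 (Y != Z) on D(Y)={3,4,5} D(Z)={3,5,7,9}: no change
Constraint 2 (V < Z) on D(V)={3,4,5,7} D(Z)={3,5,7,9}: Z {3,5,7,9}->{5,7,9}
Constraint 3 (Y < Z) on D(Y)={3,4,5} D(Z)={5,7,9}: no change
So after constraint 3: D(Z) = {5,7,9}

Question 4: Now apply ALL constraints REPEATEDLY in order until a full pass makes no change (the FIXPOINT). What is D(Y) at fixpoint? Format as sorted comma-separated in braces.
Answer: {3,4,5}

Derivation:
pass 0 (initial): D(Y)={3,4,5}
pass 1: Z {3,5,7,9}->{5,7,9}
pass 2: no change
Fixpoint after 2 passes: D(Y) = {3,4,5}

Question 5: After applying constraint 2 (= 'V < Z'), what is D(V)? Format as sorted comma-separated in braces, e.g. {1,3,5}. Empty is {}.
Answer: {3,4,5,7}

Derivation:
Constraint 1 (Y != Z) on D(Y)={3,4,5} D(Z)={3,5,7,9}: no change
Constraint 2 (V < Z) on D(V)={3,4,5,7} D(Z)={3,5,7,9}: Z {3,5,7,9}->{5,7,9}
So after constraint 2: D(V) = {3,4,5,7}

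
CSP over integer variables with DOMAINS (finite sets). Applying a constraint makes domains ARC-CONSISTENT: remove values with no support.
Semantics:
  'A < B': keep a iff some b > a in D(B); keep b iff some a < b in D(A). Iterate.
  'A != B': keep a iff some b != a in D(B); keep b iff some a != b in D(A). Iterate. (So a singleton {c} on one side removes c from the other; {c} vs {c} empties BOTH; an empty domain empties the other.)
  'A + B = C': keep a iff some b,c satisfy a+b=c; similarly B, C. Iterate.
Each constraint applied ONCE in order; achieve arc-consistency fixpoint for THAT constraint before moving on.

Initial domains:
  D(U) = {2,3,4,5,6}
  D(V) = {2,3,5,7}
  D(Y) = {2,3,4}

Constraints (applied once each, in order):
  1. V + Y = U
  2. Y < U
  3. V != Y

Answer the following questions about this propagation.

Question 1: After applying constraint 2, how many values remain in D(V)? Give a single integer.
Constraint 1 (V + Y = U) on D(V)={2,3,5,7} D(Y)={2,3,4} D(U)={2,3,4,5,6}: V {2,3,5,7}->{2,3}; U {2,3,4,5,6}->{4,5,6}
Constraint 2 (Y < U) on D(Y)={2,3,4} D(U)={4,5,6}: no change
So after constraint 2: D(V)={2,3}, size = 2

Answer: 2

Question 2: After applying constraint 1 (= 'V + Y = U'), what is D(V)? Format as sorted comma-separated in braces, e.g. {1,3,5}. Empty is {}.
Answer: {2,3}

Derivation:
Constraint 1 (V + Y = U) on D(V)={2,3,5,7} D(Y)={2,3,4} D(U)={2,3,4,5,6}: V {2,3,5,7}->{2,3}; U {2,3,4,5,6}->{4,5,6}
So after constraint 1: D(V) = {2,3}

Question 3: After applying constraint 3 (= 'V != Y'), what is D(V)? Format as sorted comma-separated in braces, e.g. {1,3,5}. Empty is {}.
Constraint 1 (V + Y = U) on D(V)={2,3,5,7} D(Y)={2,3,4} D(U)={2,3,4,5,6}: V {2,3,5,7}->{2,3}; U {2,3,4,5,6}->{4,5,6}
Constraint 2 (Y < U) on D(Y)={2,3,4} D(U)={4,5,6}: no change
Constraint 3 (V != Y) on D(V)={2,3} D(Y)={2,3,4}: no change
So after constraint 3: D(V) = {2,3}

Answer: {2,3}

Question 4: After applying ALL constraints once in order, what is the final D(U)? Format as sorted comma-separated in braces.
Answer: {4,5,6}

Derivation:
Constraint 1 (V + Y = U) on D(V)={2,3,5,7} D(Y)={2,3,4} D(U)={2,3,4,5,6}: V {2,3,5,7}->{2,3}; U {2,3,4,5,6}->{4,5,6}
Constraint 2 (Y < U) on D(Y)={2,3,4} D(U)={4,5,6}: no change
Constraint 3 (V != Y) on D(V)={2,3} D(Y)={2,3,4}: no change
So after all 3 constraints: D(U) = {4,5,6}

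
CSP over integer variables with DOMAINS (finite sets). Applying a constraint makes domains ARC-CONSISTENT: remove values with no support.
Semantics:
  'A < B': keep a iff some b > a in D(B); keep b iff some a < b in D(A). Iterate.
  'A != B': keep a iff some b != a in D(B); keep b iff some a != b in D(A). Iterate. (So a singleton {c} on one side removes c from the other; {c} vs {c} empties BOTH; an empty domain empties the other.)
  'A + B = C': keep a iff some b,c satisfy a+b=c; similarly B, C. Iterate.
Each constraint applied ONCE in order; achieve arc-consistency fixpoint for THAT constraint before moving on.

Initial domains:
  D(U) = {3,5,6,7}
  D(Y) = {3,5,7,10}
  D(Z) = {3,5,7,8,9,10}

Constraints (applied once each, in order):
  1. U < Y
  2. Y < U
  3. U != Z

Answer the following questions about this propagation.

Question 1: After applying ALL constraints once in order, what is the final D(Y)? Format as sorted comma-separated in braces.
Constraint 1 (U < Y) on D(U)={3,5,6,7} D(Y)={3,5,7,10}: Y {3,5,7,10}->{5,7,10}
Constraint 2 (Y < U) on D(Y)={5,7,10} D(U)={3,5,6,7}: Y {5,7,10}->{5}; U {3,5,6,7}->{6,7}
Constraint 3 (U != Z) on D(U)={6,7} D(Z)={3,5,7,8,9,10}: no change
So after all 3 constraints: D(Y) = {5}

Answer: {5}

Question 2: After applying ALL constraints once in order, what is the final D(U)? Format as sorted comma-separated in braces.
Answer: {6,7}

Derivation:
Constraint 1 (U < Y) on D(U)={3,5,6,7} D(Y)={3,5,7,10}: Y {3,5,7,10}->{5,7,10}
Constraint 2 (Y < U) on D(Y)={5,7,10} D(U)={3,5,6,7}: Y {5,7,10}->{5}; U {3,5,6,7}->{6,7}
Constraint 3 (U != Z) on D(U)={6,7} D(Z)={3,5,7,8,9,10}: no change
So after all 3 constraints: D(U) = {6,7}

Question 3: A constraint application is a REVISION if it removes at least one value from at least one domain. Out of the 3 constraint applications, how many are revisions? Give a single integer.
Constraint 1 (U < Y) on D(U)={3,5,6,7} D(Y)={3,5,7,10}: Y {3,5,7,10}->{5,7,10} => REVISION
Constraint 2 (Y < U) on D(Y)={5,7,10} D(U)={3,5,6,7}: Y {5,7,10}->{5}; U {3,5,6,7}->{6,7} => REVISION
Constraint 3 (U != Z) on D(U)={6,7} D(Z)={3,5,7,8,9,10}: no change => not a revision
Total revisions = 2

Answer: 2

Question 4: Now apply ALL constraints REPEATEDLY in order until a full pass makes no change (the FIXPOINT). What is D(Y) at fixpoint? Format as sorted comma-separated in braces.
pass 0 (initial): D(Y)={3,5,7,10}
pass 1: U {3,5,6,7}->{6,7}; Y {3,5,7,10}->{5}
pass 2: U {6,7}->{}; Y {5}->{}; Z {3,5,7,8,9,10}->{}
pass 3: no change
Fixpoint after 3 passes: D(Y) = {}

Answer: {}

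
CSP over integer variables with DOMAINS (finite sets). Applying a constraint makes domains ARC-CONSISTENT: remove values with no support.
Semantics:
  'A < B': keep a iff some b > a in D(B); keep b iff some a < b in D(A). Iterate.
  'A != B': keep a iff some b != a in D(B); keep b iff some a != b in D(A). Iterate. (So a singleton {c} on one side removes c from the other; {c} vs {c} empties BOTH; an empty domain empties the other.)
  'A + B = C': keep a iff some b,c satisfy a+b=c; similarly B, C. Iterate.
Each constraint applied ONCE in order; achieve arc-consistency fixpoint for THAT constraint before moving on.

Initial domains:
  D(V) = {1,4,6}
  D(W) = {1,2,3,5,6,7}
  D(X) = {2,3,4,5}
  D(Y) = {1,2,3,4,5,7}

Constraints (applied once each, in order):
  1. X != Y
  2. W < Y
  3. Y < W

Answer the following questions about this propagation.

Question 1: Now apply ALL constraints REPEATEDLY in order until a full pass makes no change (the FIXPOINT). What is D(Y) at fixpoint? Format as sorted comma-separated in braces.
Answer: {}

Derivation:
pass 0 (initial): D(Y)={1,2,3,4,5,7}
pass 1: W {1,2,3,5,6,7}->{3,5,6}; Y {1,2,3,4,5,7}->{2,3,4,5}
pass 2: W {3,5,6}->{}; Y {2,3,4,5}->{}
pass 3: X {2,3,4,5}->{}
pass 4: no change
Fixpoint after 4 passes: D(Y) = {}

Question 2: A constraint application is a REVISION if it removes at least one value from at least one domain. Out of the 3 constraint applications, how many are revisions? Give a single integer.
Constraint 1 (X != Y) on D(X)={2,3,4,5} D(Y)={1,2,3,4,5,7}: no change => not a revision
Constraint 2 (W < Y) on D(W)={1,2,3,5,6,7} D(Y)={1,2,3,4,5,7}: W {1,2,3,5,6,7}->{1,2,3,5,6}; Y {1,2,3,4,5,7}->{2,3,4,5,7} => REVISION
Constraint 3 (Y < W) on D(Y)={2,3,4,5,7} D(W)={1,2,3,5,6}: Y {2,3,4,5,7}->{2,3,4,5}; W {1,2,3,5,6}->{3,5,6} => REVISION
Total revisions = 2

Answer: 2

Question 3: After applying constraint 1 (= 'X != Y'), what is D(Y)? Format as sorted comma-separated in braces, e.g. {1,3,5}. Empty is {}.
Constraint 1 (X != Y) on D(X)={2,3,4,5} D(Y)={1,2,3,4,5,7}: no change
So after constraint 1: D(Y) = {1,2,3,4,5,7}

Answer: {1,2,3,4,5,7}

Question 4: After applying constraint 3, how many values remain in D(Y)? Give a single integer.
Constraint 1 (X != Y) on D(X)={2,3,4,5} D(Y)={1,2,3,4,5,7}: no change
Constraint 2 (W < Y) on D(W)={1,2,3,5,6,7} D(Y)={1,2,3,4,5,7}: W {1,2,3,5,6,7}->{1,2,3,5,6}; Y {1,2,3,4,5,7}->{2,3,4,5,7}
Constraint 3 (Y < W) on D(Y)={2,3,4,5,7} D(W)={1,2,3,5,6}: Y {2,3,4,5,7}->{2,3,4,5}; W {1,2,3,5,6}->{3,5,6}
So after constraint 3: D(Y)={2,3,4,5}, size = 4

Answer: 4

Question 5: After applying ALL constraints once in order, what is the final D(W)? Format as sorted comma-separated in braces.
Constraint 1 (X != Y) on D(X)={2,3,4,5} D(Y)={1,2,3,4,5,7}: no change
Constraint 2 (W < Y) on D(W)={1,2,3,5,6,7} D(Y)={1,2,3,4,5,7}: W {1,2,3,5,6,7}->{1,2,3,5,6}; Y {1,2,3,4,5,7}->{2,3,4,5,7}
Constraint 3 (Y < W) on D(Y)={2,3,4,5,7} D(W)={1,2,3,5,6}: Y {2,3,4,5,7}->{2,3,4,5}; W {1,2,3,5,6}->{3,5,6}
So after all 3 constraints: D(W) = {3,5,6}

Answer: {3,5,6}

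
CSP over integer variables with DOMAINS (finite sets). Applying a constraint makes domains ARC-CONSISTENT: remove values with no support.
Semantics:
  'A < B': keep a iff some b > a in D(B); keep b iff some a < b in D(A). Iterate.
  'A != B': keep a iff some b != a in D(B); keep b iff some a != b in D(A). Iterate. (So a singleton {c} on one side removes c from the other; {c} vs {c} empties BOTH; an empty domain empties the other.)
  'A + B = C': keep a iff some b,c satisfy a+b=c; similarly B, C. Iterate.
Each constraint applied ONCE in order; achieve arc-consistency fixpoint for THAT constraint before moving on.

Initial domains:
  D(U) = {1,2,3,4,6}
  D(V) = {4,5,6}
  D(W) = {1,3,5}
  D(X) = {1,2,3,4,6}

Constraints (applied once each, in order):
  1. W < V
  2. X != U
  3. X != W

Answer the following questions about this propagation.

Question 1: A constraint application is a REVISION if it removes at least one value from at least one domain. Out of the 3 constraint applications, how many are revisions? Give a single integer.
Constraint 1 (W < V) on D(W)={1,3,5} D(V)={4,5,6}: no change => not a revision
Constraint 2 (X != U) on D(X)={1,2,3,4,6} D(U)={1,2,3,4,6}: no change => not a revision
Constraint 3 (X != W) on D(X)={1,2,3,4,6} D(W)={1,3,5}: no change => not a revision
Total revisions = 0

Answer: 0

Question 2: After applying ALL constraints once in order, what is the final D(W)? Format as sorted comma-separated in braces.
Constraint 1 (W < V) on D(W)={1,3,5} D(V)={4,5,6}: no change
Constraint 2 (X != U) on D(X)={1,2,3,4,6} D(U)={1,2,3,4,6}: no change
Constraint 3 (X != W) on D(X)={1,2,3,4,6} D(W)={1,3,5}: no change
So after all 3 constraints: D(W) = {1,3,5}

Answer: {1,3,5}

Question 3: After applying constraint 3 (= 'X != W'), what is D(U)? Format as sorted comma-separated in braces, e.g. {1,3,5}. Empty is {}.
Answer: {1,2,3,4,6}

Derivation:
Constraint 1 (W < V) on D(W)={1,3,5} D(V)={4,5,6}: no change
Constraint 2 (X != U) on D(X)={1,2,3,4,6} D(U)={1,2,3,4,6}: no change
Constraint 3 (X != W) on D(X)={1,2,3,4,6} D(W)={1,3,5}: no change
So after constraint 3: D(U) = {1,2,3,4,6}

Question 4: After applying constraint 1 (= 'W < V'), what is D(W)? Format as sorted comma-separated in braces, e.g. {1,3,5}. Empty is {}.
Answer: {1,3,5}

Derivation:
Constraint 1 (W < V) on D(W)={1,3,5} D(V)={4,5,6}: no change
So after constraint 1: D(W) = {1,3,5}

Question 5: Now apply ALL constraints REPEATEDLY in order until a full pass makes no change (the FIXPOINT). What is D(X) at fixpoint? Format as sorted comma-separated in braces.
pass 0 (initial): D(X)={1,2,3,4,6}
pass 1: no change
Fixpoint after 1 passes: D(X) = {1,2,3,4,6}

Answer: {1,2,3,4,6}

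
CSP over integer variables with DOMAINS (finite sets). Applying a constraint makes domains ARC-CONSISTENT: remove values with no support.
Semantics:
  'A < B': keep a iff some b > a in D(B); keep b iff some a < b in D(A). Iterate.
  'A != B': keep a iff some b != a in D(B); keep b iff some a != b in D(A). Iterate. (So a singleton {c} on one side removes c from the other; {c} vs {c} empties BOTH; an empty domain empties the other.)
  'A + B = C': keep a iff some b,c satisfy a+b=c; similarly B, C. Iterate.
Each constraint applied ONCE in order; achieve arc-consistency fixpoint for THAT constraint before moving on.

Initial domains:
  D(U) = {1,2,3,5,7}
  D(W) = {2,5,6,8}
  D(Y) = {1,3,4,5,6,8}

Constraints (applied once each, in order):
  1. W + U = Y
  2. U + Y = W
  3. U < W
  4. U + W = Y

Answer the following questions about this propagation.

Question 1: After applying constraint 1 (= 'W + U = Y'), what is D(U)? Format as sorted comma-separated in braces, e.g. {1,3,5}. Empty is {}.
Constraint 1 (W + U = Y) on D(W)={2,5,6,8} D(U)={1,2,3,5,7} D(Y)={1,3,4,5,6,8}: W {2,5,6,8}->{2,5,6}; U {1,2,3,5,7}->{1,2,3}; Y {1,3,4,5,6,8}->{3,4,5,6,8}
So after constraint 1: D(U) = {1,2,3}

Answer: {1,2,3}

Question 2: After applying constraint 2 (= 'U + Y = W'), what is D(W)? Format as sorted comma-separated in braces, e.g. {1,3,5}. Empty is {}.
Constraint 1 (W + U = Y) on D(W)={2,5,6,8} D(U)={1,2,3,5,7} D(Y)={1,3,4,5,6,8}: W {2,5,6,8}->{2,5,6}; U {1,2,3,5,7}->{1,2,3}; Y {1,3,4,5,6,8}->{3,4,5,6,8}
Constraint 2 (U + Y = W) on D(U)={1,2,3} D(Y)={3,4,5,6,8} D(W)={2,5,6}: Y {3,4,5,6,8}->{3,4,5}; W {2,5,6}->{5,6}
So after constraint 2: D(W) = {5,6}

Answer: {5,6}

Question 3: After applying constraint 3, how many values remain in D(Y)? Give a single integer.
Constraint 1 (W + U = Y) on D(W)={2,5,6,8} D(U)={1,2,3,5,7} D(Y)={1,3,4,5,6,8}: W {2,5,6,8}->{2,5,6}; U {1,2,3,5,7}->{1,2,3}; Y {1,3,4,5,6,8}->{3,4,5,6,8}
Constraint 2 (U + Y = W) on D(U)={1,2,3} D(Y)={3,4,5,6,8} D(W)={2,5,6}: Y {3,4,5,6,8}->{3,4,5}; W {2,5,6}->{5,6}
Constraint 3 (U < W) on D(U)={1,2,3} D(W)={5,6}: no change
So after constraint 3: D(Y)={3,4,5}, size = 3

Answer: 3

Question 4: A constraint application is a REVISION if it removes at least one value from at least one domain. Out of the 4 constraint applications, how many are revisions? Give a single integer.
Answer: 3

Derivation:
Constraint 1 (W + U = Y) on D(W)={2,5,6,8} D(U)={1,2,3,5,7} D(Y)={1,3,4,5,6,8}: W {2,5,6,8}->{2,5,6}; U {1,2,3,5,7}->{1,2,3}; Y {1,3,4,5,6,8}->{3,4,5,6,8} => REVISION
Constraint 2 (U + Y = W) on D(U)={1,2,3} D(Y)={3,4,5,6,8} D(W)={2,5,6}: Y {3,4,5,6,8}->{3,4,5}; W {2,5,6}->{5,6} => REVISION
Constraint 3 (U < W) on D(U)={1,2,3} D(W)={5,6}: no change => not a revision
Constraint 4 (U + W = Y) on D(U)={1,2,3} D(W)={5,6} D(Y)={3,4,5}: U {1,2,3}->{}; W {5,6}->{}; Y {3,4,5}->{} => REVISION
Total revisions = 3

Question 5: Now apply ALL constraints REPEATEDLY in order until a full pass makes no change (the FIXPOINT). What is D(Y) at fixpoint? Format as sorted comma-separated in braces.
pass 0 (initial): D(Y)={1,3,4,5,6,8}
pass 1: U {1,2,3,5,7}->{}; W {2,5,6,8}->{}; Y {1,3,4,5,6,8}->{}
pass 2: no change
Fixpoint after 2 passes: D(Y) = {}

Answer: {}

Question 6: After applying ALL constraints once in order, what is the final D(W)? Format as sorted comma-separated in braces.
Answer: {}

Derivation:
Constraint 1 (W + U = Y) on D(W)={2,5,6,8} D(U)={1,2,3,5,7} D(Y)={1,3,4,5,6,8}: W {2,5,6,8}->{2,5,6}; U {1,2,3,5,7}->{1,2,3}; Y {1,3,4,5,6,8}->{3,4,5,6,8}
Constraint 2 (U + Y = W) on D(U)={1,2,3} D(Y)={3,4,5,6,8} D(W)={2,5,6}: Y {3,4,5,6,8}->{3,4,5}; W {2,5,6}->{5,6}
Constraint 3 (U < W) on D(U)={1,2,3} D(W)={5,6}: no change
Constraint 4 (U + W = Y) on D(U)={1,2,3} D(W)={5,6} D(Y)={3,4,5}: U {1,2,3}->{}; W {5,6}->{}; Y {3,4,5}->{}
So after all 4 constraints: D(W) = {}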